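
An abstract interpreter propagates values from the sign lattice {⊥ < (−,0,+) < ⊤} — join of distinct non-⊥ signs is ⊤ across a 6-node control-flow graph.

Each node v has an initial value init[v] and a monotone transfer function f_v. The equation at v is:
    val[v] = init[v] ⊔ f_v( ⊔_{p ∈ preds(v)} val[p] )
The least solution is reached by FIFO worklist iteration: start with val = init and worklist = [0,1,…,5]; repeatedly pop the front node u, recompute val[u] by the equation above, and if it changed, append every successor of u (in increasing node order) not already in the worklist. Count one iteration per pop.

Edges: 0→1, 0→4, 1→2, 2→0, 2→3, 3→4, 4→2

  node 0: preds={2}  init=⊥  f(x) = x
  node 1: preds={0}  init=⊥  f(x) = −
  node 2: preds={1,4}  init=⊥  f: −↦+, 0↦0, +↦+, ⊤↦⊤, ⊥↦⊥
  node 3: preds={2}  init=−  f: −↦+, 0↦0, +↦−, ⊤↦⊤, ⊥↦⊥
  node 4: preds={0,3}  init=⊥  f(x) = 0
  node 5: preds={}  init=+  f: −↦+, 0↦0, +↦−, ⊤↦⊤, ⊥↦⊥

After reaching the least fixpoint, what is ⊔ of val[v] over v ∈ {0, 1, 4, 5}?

Iteration log — 14 steps:
  step 1. node 0  ⊔preds=⊥  new=⊥  stable
  step 2. node 1  ⊔preds=⊥  new=−  old=⊥  +wl: 
  step 3. node 2  ⊔preds=−  new=+  old=⊥  +wl: 0
  step 4. node 3  ⊔preds=+  new=−  stable
  step 5. node 4  ⊔preds=−  new=0  old=⊥  +wl: 2
  step 6. node 5  ⊔preds=⊥  new=+  stable
  step 7. node 0  ⊔preds=+  new=+  old=⊥  +wl: 1,4
  step 8. node 2  ⊔preds=⊤  new=⊤  old=+  +wl: 0,3
  step 9. node 1  ⊔preds=+  new=−  stable
  step 10. node 4  ⊔preds=⊤  new=0  stable
  step 11. node 0  ⊔preds=⊤  new=⊤  old=+  +wl: 1,4
  step 12. node 3  ⊔preds=⊤  new=⊤  old=−  +wl: 
  step 13. node 1  ⊔preds=⊤  new=−  stable
  step 14. node 4  ⊔preds=⊤  new=0  stable

Least fixpoint reached:
  node 0: ⊤
  node 1: −
  node 2: ⊤
  node 3: ⊤
  node 4: 0
  node 5: +

⊤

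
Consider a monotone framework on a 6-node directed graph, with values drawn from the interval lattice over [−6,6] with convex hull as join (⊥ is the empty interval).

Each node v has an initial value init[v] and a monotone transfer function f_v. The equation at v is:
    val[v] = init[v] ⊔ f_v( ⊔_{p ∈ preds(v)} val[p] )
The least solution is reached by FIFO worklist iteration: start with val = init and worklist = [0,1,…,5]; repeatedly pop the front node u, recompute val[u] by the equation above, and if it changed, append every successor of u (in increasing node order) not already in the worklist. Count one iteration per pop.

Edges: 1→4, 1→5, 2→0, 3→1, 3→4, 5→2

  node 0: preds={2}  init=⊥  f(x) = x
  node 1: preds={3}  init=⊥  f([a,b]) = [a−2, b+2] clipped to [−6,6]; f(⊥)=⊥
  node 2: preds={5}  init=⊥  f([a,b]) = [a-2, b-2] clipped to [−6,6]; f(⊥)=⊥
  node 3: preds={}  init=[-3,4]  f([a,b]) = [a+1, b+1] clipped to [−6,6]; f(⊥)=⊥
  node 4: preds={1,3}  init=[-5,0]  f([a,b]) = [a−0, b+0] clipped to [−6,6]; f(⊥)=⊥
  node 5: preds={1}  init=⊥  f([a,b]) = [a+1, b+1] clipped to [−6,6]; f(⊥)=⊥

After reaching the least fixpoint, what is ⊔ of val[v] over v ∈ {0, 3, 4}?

Worklist (8 pops):
  #1 pop 0: in=⊥ → ⊥ (no change)
  #2 pop 1: in=[-3,4] → [-5,6] (was ⊥); enqueue []
  #3 pop 2: in=⊥ → ⊥ (no change)
  #4 pop 3: in=⊥ → [-3,4] (no change)
  #5 pop 4: in=[-5,6] → [-5,6] (was [-5,0]); enqueue []
  #6 pop 5: in=[-5,6] → [-4,6] (was ⊥); enqueue [2]
  #7 pop 2: in=[-4,6] → [-6,4] (was ⊥); enqueue [0]
  #8 pop 0: in=[-6,4] → [-6,4] (was ⊥); enqueue []

Fixpoint:
  val[0] = [-6,4]
  val[1] = [-5,6]
  val[2] = [-6,4]
  val[3] = [-3,4]
  val[4] = [-5,6]
  val[5] = [-4,6]

[-6,6]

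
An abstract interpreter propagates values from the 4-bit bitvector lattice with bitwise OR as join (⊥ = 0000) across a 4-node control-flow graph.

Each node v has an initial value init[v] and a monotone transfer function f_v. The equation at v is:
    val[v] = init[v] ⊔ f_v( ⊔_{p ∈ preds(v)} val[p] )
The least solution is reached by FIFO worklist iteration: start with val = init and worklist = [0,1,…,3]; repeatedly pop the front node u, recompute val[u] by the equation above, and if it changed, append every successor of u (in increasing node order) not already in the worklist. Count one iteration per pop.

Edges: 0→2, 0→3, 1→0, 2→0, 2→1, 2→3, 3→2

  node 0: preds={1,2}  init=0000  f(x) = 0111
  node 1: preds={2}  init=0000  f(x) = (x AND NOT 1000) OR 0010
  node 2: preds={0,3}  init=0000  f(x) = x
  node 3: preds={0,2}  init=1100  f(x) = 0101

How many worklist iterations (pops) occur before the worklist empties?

8

Iteration log — 8 steps:
  step 1. node 0  ⊔preds=0000  new=0111  old=0000  +wl: 
  step 2. node 1  ⊔preds=0000  new=0010  old=0000  +wl: 0
  step 3. node 2  ⊔preds=1111  new=1111  old=0000  +wl: 1
  step 4. node 3  ⊔preds=1111  new=1101  old=1100  +wl: 2
  step 5. node 0  ⊔preds=1111  new=0111  stable
  step 6. node 1  ⊔preds=1111  new=0111  old=0010  +wl: 0
  step 7. node 2  ⊔preds=1111  new=1111  stable
  step 8. node 0  ⊔preds=1111  new=0111  stable

Least fixpoint reached:
  node 0: 0111
  node 1: 0111
  node 2: 1111
  node 3: 1101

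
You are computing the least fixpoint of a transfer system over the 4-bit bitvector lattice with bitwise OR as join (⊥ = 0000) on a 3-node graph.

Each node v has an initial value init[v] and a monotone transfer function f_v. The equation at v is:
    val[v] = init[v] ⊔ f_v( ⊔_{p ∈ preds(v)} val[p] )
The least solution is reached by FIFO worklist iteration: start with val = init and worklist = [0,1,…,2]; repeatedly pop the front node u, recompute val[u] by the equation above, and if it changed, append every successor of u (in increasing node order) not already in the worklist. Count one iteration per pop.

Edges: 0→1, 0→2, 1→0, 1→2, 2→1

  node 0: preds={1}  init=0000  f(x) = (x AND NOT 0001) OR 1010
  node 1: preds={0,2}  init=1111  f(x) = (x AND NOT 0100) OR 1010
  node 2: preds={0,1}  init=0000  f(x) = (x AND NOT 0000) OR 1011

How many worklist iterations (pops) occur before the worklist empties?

Worklist (4 pops):
  #1 pop 0: in=1111 → 1110 (was 0000); enqueue []
  #2 pop 1: in=1110 → 1111 (no change)
  #3 pop 2: in=1111 → 1111 (was 0000); enqueue [1]
  #4 pop 1: in=1111 → 1111 (no change)

Fixpoint:
  val[0] = 1110
  val[1] = 1111
  val[2] = 1111

4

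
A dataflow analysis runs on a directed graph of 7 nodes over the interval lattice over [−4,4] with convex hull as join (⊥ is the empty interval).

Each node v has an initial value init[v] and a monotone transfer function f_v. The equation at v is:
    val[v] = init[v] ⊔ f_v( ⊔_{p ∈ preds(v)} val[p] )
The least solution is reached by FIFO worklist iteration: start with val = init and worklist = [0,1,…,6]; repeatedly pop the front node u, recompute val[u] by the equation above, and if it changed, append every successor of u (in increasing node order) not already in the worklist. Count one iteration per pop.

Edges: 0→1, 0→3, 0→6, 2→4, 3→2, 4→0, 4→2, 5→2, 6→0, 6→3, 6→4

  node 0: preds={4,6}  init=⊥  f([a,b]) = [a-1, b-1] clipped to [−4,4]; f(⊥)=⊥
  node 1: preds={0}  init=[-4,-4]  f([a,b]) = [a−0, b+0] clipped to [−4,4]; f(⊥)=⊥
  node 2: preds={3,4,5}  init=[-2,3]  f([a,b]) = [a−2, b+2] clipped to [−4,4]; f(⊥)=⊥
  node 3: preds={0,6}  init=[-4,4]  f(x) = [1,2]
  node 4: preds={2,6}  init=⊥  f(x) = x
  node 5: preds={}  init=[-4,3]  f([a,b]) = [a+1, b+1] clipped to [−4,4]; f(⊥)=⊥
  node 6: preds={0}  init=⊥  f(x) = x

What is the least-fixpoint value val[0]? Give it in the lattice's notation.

Worklist (15 pops):
  #1 pop 0: in=⊥ → ⊥ (no change)
  #2 pop 1: in=⊥ → [-4,-4] (no change)
  #3 pop 2: in=[-4,4] → [-4,4] (was [-2,3]); enqueue []
  #4 pop 3: in=⊥ → [-4,4] (no change)
  #5 pop 4: in=[-4,4] → [-4,4] (was ⊥); enqueue [0,2]
  #6 pop 5: in=⊥ → [-4,3] (no change)
  #7 pop 6: in=⊥ → ⊥ (no change)
  #8 pop 0: in=[-4,4] → [-4,3] (was ⊥); enqueue [1,3,6]
  #9 pop 2: in=[-4,4] → [-4,4] (no change)
  #10 pop 1: in=[-4,3] → [-4,3] (was [-4,-4]); enqueue []
  #11 pop 3: in=[-4,3] → [-4,4] (no change)
  #12 pop 6: in=[-4,3] → [-4,3] (was ⊥); enqueue [0,3,4]
  #13 pop 0: in=[-4,4] → [-4,3] (no change)
  #14 pop 3: in=[-4,3] → [-4,4] (no change)
  #15 pop 4: in=[-4,4] → [-4,4] (no change)

Fixpoint:
  val[0] = [-4,3]
  val[1] = [-4,3]
  val[2] = [-4,4]
  val[3] = [-4,4]
  val[4] = [-4,4]
  val[5] = [-4,3]
  val[6] = [-4,3]

[-4,3]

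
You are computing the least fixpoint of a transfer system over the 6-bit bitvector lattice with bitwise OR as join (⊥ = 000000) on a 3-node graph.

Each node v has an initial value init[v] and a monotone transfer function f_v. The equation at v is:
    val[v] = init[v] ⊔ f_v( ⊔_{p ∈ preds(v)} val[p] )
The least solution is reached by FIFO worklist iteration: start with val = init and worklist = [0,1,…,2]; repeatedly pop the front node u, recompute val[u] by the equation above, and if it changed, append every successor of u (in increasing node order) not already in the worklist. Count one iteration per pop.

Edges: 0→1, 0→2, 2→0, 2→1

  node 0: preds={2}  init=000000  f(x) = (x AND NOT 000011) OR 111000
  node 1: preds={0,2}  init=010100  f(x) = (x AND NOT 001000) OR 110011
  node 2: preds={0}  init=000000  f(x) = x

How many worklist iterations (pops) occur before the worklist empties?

Trace (5 dequeues):
  [1] u=0 | in 000000 | out 111000 | prev 000000 | push {}
  [2] u=1 | in 111000 | out 110111 | prev 010100 | push {}
  [3] u=2 | in 111000 | out 111000 | prev 000000 | push {0,1}
  [4] u=0 | in 111000 | out 111000 | ==
  [5] u=1 | in 111000 | out 110111 | ==

Converged values:
  [0] 111000
  [1] 110111
  [2] 111000

5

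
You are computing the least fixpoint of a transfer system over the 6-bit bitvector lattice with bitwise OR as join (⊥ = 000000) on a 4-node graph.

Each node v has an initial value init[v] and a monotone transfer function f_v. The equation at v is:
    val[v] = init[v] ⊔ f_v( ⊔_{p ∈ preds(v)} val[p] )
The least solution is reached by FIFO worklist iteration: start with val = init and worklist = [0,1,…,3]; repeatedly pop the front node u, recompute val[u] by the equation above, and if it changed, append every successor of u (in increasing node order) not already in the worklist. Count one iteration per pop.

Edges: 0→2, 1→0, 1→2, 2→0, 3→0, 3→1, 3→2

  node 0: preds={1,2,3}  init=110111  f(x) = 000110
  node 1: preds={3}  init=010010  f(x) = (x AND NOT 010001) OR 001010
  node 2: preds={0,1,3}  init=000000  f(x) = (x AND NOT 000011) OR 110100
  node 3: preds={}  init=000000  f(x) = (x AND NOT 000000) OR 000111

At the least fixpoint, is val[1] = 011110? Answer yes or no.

yes

Trace (8 dequeues):
  [1] u=0 | in 010010 | out 110111 | ==
  [2] u=1 | in 000000 | out 011010 | prev 010010 | push {0}
  [3] u=2 | in 111111 | out 111100 | prev 000000 | push {}
  [4] u=3 | in 000000 | out 000111 | prev 000000 | push {1,2}
  [5] u=0 | in 111111 | out 110111 | ==
  [6] u=1 | in 000111 | out 011110 | prev 011010 | push {0}
  [7] u=2 | in 111111 | out 111100 | ==
  [8] u=0 | in 111111 | out 110111 | ==

Converged values:
  [0] 110111
  [1] 011110
  [2] 111100
  [3] 000111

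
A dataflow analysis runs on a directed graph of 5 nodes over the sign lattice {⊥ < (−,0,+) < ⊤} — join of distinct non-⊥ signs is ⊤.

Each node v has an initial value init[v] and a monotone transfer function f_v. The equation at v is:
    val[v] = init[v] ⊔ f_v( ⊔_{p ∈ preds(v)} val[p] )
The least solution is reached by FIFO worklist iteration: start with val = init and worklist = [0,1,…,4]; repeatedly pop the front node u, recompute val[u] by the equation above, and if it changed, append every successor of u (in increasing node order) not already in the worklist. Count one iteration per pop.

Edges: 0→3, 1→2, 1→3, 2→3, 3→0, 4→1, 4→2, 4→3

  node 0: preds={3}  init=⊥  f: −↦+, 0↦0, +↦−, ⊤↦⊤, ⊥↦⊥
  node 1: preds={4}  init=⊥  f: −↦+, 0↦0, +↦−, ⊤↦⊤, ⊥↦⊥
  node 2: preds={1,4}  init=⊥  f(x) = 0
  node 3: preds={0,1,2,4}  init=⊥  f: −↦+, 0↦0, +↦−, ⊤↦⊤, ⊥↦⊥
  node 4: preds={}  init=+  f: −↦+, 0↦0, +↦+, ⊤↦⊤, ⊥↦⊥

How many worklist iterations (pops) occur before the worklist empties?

Iteration log — 7 steps:
  step 1. node 0  ⊔preds=⊥  new=⊥  stable
  step 2. node 1  ⊔preds=+  new=−  old=⊥  +wl: 
  step 3. node 2  ⊔preds=⊤  new=0  old=⊥  +wl: 
  step 4. node 3  ⊔preds=⊤  new=⊤  old=⊥  +wl: 0
  step 5. node 4  ⊔preds=⊥  new=+  stable
  step 6. node 0  ⊔preds=⊤  new=⊤  old=⊥  +wl: 3
  step 7. node 3  ⊔preds=⊤  new=⊤  stable

Least fixpoint reached:
  node 0: ⊤
  node 1: −
  node 2: 0
  node 3: ⊤
  node 4: +

7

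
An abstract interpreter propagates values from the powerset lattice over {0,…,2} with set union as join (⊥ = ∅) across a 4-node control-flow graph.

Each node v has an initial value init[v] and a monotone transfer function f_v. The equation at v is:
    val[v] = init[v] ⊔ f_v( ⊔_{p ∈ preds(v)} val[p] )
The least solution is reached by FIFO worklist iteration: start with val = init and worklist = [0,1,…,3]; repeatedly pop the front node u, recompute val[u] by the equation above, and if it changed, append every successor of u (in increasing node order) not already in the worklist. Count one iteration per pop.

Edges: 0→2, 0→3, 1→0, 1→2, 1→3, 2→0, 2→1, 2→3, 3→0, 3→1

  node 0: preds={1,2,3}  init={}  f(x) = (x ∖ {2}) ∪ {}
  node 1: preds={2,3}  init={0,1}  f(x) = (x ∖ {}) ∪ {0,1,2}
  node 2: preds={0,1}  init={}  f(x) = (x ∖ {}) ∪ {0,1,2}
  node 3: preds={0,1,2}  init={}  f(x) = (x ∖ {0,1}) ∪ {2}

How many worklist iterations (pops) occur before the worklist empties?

6

Worklist (6 pops):
  #1 pop 0: in={0,1} → {0,1} (was {}); enqueue []
  #2 pop 1: in={} → {0,1,2} (was {0,1}); enqueue [0]
  #3 pop 2: in={0,1,2} → {0,1,2} (was {}); enqueue [1]
  #4 pop 3: in={0,1,2} → {2} (was {}); enqueue []
  #5 pop 0: in={0,1,2} → {0,1} (no change)
  #6 pop 1: in={0,1,2} → {0,1,2} (no change)

Fixpoint:
  val[0] = {0,1}
  val[1] = {0,1,2}
  val[2] = {0,1,2}
  val[3] = {2}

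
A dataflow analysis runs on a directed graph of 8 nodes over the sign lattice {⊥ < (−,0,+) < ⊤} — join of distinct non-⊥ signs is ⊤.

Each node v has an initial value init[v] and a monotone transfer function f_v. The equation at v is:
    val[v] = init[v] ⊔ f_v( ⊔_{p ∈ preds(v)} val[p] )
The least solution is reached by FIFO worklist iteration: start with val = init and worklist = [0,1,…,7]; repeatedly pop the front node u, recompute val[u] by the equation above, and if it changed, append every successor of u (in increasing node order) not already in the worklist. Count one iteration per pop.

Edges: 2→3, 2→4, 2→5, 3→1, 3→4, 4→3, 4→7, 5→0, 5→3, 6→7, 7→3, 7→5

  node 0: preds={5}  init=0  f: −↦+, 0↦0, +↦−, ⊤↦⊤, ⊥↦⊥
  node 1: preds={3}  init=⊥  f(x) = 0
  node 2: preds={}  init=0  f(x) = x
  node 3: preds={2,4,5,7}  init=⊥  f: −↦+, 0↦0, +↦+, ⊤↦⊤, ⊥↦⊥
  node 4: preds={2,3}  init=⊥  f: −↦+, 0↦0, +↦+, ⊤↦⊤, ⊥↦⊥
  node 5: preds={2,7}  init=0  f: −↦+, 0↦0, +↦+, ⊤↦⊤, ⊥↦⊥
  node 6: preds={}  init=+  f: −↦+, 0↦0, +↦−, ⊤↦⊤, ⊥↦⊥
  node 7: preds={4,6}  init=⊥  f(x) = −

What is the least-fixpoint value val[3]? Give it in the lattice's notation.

Trace (16 dequeues):
  [1] u=0 | in 0 | out 0 | ==
  [2] u=1 | in ⊥ | out 0 | prev ⊥ | push {}
  [3] u=2 | in ⊥ | out 0 | ==
  [4] u=3 | in 0 | out 0 | prev ⊥ | push {1}
  [5] u=4 | in 0 | out 0 | prev ⊥ | push {3}
  [6] u=5 | in 0 | out 0 | ==
  [7] u=6 | in ⊥ | out + | ==
  [8] u=7 | in ⊤ | out − | prev ⊥ | push {5}
  [9] u=1 | in 0 | out 0 | ==
  [10] u=3 | in ⊤ | out ⊤ | prev 0 | push {1,4}
  [11] u=5 | in ⊤ | out ⊤ | prev 0 | push {0,3}
  [12] u=1 | in ⊤ | out 0 | ==
  [13] u=4 | in ⊤ | out ⊤ | prev 0 | push {7}
  [14] u=0 | in ⊤ | out ⊤ | prev 0 | push {}
  [15] u=3 | in ⊤ | out ⊤ | ==
  [16] u=7 | in ⊤ | out − | ==

Converged values:
  [0] ⊤
  [1] 0
  [2] 0
  [3] ⊤
  [4] ⊤
  [5] ⊤
  [6] +
  [7] −

⊤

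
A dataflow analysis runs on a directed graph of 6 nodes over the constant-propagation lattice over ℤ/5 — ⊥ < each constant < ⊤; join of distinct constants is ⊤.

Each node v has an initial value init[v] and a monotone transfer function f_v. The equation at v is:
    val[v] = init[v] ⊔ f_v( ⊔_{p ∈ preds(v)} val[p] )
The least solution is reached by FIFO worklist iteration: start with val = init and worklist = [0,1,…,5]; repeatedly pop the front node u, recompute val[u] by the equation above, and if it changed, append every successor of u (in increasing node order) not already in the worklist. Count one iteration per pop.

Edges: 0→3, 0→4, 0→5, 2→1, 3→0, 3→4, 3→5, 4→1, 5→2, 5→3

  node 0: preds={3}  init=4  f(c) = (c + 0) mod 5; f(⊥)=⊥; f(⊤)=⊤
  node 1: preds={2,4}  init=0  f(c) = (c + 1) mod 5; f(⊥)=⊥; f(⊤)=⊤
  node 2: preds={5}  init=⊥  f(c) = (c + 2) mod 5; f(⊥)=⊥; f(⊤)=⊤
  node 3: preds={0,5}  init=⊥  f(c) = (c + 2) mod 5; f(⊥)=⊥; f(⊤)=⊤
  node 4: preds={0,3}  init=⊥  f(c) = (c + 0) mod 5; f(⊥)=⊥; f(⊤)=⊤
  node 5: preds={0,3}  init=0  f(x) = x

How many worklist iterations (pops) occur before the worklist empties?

Worklist (13 pops):
  #1 pop 0: in=⊥ → 4 (no change)
  #2 pop 1: in=⊥ → 0 (no change)
  #3 pop 2: in=0 → 2 (was ⊥); enqueue [1]
  #4 pop 3: in=⊤ → ⊤ (was ⊥); enqueue [0]
  #5 pop 4: in=⊤ → ⊤ (was ⊥); enqueue []
  #6 pop 5: in=⊤ → ⊤ (was 0); enqueue [2,3]
  #7 pop 1: in=⊤ → ⊤ (was 0); enqueue []
  #8 pop 0: in=⊤ → ⊤ (was 4); enqueue [4,5]
  #9 pop 2: in=⊤ → ⊤ (was 2); enqueue [1]
  #10 pop 3: in=⊤ → ⊤ (no change)
  #11 pop 4: in=⊤ → ⊤ (no change)
  #12 pop 5: in=⊤ → ⊤ (no change)
  #13 pop 1: in=⊤ → ⊤ (no change)

Fixpoint:
  val[0] = ⊤
  val[1] = ⊤
  val[2] = ⊤
  val[3] = ⊤
  val[4] = ⊤
  val[5] = ⊤

13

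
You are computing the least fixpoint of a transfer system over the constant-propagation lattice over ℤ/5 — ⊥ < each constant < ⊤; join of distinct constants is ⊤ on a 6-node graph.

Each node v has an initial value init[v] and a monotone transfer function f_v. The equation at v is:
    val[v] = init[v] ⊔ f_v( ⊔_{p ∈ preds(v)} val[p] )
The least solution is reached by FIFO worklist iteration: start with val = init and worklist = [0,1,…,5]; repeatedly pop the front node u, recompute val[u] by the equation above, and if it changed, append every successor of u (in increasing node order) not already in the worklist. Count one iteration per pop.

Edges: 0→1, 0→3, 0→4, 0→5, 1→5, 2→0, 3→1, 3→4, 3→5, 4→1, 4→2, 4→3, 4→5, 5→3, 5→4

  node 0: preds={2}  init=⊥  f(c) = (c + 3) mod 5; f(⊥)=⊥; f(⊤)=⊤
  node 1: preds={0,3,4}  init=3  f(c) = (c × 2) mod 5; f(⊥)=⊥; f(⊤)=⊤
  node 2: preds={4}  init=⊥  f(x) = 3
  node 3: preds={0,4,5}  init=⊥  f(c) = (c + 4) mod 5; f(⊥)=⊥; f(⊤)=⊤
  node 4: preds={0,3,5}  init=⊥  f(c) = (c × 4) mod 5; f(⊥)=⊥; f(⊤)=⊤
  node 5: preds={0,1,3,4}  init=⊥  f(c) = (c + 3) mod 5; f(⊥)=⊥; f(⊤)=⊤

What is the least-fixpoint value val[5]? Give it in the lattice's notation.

Iteration log — 16 steps:
  step 1. node 0  ⊔preds=⊥  new=⊥  stable
  step 2. node 1  ⊔preds=⊥  new=3  stable
  step 3. node 2  ⊔preds=⊥  new=3  old=⊥  +wl: 0
  step 4. node 3  ⊔preds=⊥  new=⊥  stable
  step 5. node 4  ⊔preds=⊥  new=⊥  stable
  step 6. node 5  ⊔preds=3  new=1  old=⊥  +wl: 3,4
  step 7. node 0  ⊔preds=3  new=1  old=⊥  +wl: 1,5
  step 8. node 3  ⊔preds=1  new=0  old=⊥  +wl: 
  step 9. node 4  ⊔preds=⊤  new=⊤  old=⊥  +wl: 2,3
  step 10. node 1  ⊔preds=⊤  new=⊤  old=3  +wl: 
  step 11. node 5  ⊔preds=⊤  new=⊤  old=1  +wl: 4
  step 12. node 2  ⊔preds=⊤  new=3  stable
  step 13. node 3  ⊔preds=⊤  new=⊤  old=0  +wl: 1,5
  step 14. node 4  ⊔preds=⊤  new=⊤  stable
  step 15. node 1  ⊔preds=⊤  new=⊤  stable
  step 16. node 5  ⊔preds=⊤  new=⊤  stable

Least fixpoint reached:
  node 0: 1
  node 1: ⊤
  node 2: 3
  node 3: ⊤
  node 4: ⊤
  node 5: ⊤

⊤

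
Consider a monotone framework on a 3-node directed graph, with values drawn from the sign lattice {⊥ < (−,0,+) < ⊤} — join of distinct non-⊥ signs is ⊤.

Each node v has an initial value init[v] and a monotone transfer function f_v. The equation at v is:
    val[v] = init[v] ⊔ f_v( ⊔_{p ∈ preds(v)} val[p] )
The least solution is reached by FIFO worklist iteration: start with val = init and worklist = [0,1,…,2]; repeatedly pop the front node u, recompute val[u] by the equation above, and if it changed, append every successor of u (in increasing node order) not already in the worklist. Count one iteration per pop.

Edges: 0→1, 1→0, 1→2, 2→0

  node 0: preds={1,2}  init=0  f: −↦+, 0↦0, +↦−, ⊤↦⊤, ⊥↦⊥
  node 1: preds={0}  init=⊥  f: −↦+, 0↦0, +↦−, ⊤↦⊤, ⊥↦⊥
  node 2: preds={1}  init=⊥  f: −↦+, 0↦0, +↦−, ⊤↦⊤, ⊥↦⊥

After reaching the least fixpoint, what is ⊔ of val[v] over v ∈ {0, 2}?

Worklist (4 pops):
  #1 pop 0: in=⊥ → 0 (no change)
  #2 pop 1: in=0 → 0 (was ⊥); enqueue [0]
  #3 pop 2: in=0 → 0 (was ⊥); enqueue []
  #4 pop 0: in=0 → 0 (no change)

Fixpoint:
  val[0] = 0
  val[1] = 0
  val[2] = 0

0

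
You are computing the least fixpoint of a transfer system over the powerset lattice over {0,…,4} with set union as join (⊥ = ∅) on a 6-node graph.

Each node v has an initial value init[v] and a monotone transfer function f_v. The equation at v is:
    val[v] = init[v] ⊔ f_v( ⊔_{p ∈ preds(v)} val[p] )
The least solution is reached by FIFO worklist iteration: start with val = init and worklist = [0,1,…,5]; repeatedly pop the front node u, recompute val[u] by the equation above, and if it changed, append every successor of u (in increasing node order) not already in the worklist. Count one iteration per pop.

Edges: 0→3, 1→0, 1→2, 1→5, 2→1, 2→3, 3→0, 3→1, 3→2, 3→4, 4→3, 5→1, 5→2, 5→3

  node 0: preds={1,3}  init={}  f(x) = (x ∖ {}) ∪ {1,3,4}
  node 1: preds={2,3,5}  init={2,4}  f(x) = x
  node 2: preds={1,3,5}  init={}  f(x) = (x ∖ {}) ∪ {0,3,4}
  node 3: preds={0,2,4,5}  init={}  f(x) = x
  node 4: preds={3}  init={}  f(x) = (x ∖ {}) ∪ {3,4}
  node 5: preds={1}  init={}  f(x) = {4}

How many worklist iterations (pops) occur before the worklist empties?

12

Trace (12 dequeues):
  [1] u=0 | in {2,4} | out {1,2,3,4} | prev {} | push {}
  [2] u=1 | in {} | out {2,4} | ==
  [3] u=2 | in {2,4} | out {0,2,3,4} | prev {} | push {1}
  [4] u=3 | in {0,1,2,3,4} | out {0,1,2,3,4} | prev {} | push {0,2}
  [5] u=4 | in {0,1,2,3,4} | out {0,1,2,3,4} | prev {} | push {3}
  [6] u=5 | in {2,4} | out {4} | prev {} | push {}
  [7] u=1 | in {0,1,2,3,4} | out {0,1,2,3,4} | prev {2,4} | push {5}
  [8] u=0 | in {0,1,2,3,4} | out {0,1,2,3,4} | prev {1,2,3,4} | push {}
  [9] u=2 | in {0,1,2,3,4} | out {0,1,2,3,4} | prev {0,2,3,4} | push {1}
  [10] u=3 | in {0,1,2,3,4} | out {0,1,2,3,4} | ==
  [11] u=5 | in {0,1,2,3,4} | out {4} | ==
  [12] u=1 | in {0,1,2,3,4} | out {0,1,2,3,4} | ==

Converged values:
  [0] {0,1,2,3,4}
  [1] {0,1,2,3,4}
  [2] {0,1,2,3,4}
  [3] {0,1,2,3,4}
  [4] {0,1,2,3,4}
  [5] {4}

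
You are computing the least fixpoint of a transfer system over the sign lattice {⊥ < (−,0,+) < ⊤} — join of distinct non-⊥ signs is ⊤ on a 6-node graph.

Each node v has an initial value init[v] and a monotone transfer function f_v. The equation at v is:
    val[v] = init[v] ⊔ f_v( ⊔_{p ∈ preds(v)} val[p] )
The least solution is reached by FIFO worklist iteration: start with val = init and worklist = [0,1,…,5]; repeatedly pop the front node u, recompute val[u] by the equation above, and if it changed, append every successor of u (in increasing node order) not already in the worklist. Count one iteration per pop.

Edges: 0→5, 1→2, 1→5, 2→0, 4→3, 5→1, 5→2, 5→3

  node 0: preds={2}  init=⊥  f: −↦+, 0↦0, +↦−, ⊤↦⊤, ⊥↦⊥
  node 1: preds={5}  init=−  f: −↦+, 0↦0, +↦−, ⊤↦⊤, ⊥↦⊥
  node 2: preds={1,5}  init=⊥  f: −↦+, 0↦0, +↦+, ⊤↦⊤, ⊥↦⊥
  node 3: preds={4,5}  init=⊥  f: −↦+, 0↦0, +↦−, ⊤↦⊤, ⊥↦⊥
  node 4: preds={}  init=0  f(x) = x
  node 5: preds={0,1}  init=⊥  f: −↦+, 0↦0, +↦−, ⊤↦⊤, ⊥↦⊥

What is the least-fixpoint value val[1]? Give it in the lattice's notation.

⊤

Trace (17 dequeues):
  [1] u=0 | in ⊥ | out ⊥ | ==
  [2] u=1 | in ⊥ | out − | ==
  [3] u=2 | in − | out + | prev ⊥ | push {0}
  [4] u=3 | in 0 | out 0 | prev ⊥ | push {}
  [5] u=4 | in ⊥ | out 0 | ==
  [6] u=5 | in − | out + | prev ⊥ | push {1,2,3}
  [7] u=0 | in + | out − | prev ⊥ | push {5}
  [8] u=1 | in + | out − | ==
  [9] u=2 | in ⊤ | out ⊤ | prev + | push {0}
  [10] u=3 | in ⊤ | out ⊤ | prev 0 | push {}
  [11] u=5 | in − | out + | ==
  [12] u=0 | in ⊤ | out ⊤ | prev − | push {5}
  [13] u=5 | in ⊤ | out ⊤ | prev + | push {1,2,3}
  [14] u=1 | in ⊤ | out ⊤ | prev − | push {5}
  [15] u=2 | in ⊤ | out ⊤ | ==
  [16] u=3 | in ⊤ | out ⊤ | ==
  [17] u=5 | in ⊤ | out ⊤ | ==

Converged values:
  [0] ⊤
  [1] ⊤
  [2] ⊤
  [3] ⊤
  [4] 0
  [5] ⊤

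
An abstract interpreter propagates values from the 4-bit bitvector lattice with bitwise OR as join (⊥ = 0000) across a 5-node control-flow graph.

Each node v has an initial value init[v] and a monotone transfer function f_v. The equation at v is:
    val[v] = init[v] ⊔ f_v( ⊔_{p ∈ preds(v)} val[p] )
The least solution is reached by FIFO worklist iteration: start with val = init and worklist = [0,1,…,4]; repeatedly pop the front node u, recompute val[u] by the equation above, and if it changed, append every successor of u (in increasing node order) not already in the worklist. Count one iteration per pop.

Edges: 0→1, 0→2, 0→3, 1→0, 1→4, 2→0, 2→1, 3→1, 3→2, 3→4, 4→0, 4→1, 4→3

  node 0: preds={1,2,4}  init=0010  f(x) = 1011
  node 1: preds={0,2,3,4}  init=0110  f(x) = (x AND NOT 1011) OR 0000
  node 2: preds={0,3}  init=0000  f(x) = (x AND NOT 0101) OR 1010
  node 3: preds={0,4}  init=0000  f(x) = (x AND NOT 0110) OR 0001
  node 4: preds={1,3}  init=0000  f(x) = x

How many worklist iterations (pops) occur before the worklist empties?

Trace (9 dequeues):
  [1] u=0 | in 0110 | out 1011 | prev 0010 | push {}
  [2] u=1 | in 1011 | out 0110 | ==
  [3] u=2 | in 1011 | out 1010 | prev 0000 | push {0,1}
  [4] u=3 | in 1011 | out 1001 | prev 0000 | push {2}
  [5] u=4 | in 1111 | out 1111 | prev 0000 | push {3}
  [6] u=0 | in 1111 | out 1011 | ==
  [7] u=1 | in 1111 | out 0110 | ==
  [8] u=2 | in 1011 | out 1010 | ==
  [9] u=3 | in 1111 | out 1001 | ==

Converged values:
  [0] 1011
  [1] 0110
  [2] 1010
  [3] 1001
  [4] 1111

9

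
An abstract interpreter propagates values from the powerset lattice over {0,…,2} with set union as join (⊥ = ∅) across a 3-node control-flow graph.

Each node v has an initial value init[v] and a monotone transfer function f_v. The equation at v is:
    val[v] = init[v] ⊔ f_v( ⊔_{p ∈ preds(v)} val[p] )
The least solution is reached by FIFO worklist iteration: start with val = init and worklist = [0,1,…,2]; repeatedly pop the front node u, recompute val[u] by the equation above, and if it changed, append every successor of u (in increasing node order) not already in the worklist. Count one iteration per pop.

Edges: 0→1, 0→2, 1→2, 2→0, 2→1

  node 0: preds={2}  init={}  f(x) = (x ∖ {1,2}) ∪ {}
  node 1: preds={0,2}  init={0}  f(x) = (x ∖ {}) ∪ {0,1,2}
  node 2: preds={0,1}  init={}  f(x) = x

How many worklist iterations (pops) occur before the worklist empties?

6

Iteration log — 6 steps:
  step 1. node 0  ⊔preds={}  new={}  stable
  step 2. node 1  ⊔preds={}  new={0,1,2}  old={0}  +wl: 
  step 3. node 2  ⊔preds={0,1,2}  new={0,1,2}  old={}  +wl: 0,1
  step 4. node 0  ⊔preds={0,1,2}  new={0}  old={}  +wl: 2
  step 5. node 1  ⊔preds={0,1,2}  new={0,1,2}  stable
  step 6. node 2  ⊔preds={0,1,2}  new={0,1,2}  stable

Least fixpoint reached:
  node 0: {0}
  node 1: {0,1,2}
  node 2: {0,1,2}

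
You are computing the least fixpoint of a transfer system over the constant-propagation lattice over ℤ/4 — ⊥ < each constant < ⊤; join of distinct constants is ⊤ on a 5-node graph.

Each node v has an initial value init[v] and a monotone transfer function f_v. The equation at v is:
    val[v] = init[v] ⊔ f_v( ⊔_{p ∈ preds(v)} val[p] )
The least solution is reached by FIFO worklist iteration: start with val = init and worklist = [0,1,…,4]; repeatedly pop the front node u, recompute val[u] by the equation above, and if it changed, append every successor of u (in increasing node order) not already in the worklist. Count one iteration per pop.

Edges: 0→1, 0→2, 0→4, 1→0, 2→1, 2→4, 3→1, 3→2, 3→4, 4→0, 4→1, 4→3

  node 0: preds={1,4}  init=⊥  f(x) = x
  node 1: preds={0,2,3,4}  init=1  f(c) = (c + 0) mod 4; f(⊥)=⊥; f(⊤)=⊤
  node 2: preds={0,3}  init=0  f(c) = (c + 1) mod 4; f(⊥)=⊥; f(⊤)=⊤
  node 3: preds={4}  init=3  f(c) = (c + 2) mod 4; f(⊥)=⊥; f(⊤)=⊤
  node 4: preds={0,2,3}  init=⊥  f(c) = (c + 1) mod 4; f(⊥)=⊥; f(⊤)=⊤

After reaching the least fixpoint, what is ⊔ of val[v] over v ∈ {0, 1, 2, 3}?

Trace (11 dequeues):
  [1] u=0 | in 1 | out 1 | prev ⊥ | push {}
  [2] u=1 | in ⊤ | out ⊤ | prev 1 | push {0}
  [3] u=2 | in ⊤ | out ⊤ | prev 0 | push {1}
  [4] u=3 | in ⊥ | out 3 | ==
  [5] u=4 | in ⊤ | out ⊤ | prev ⊥ | push {3}
  [6] u=0 | in ⊤ | out ⊤ | prev 1 | push {2,4}
  [7] u=1 | in ⊤ | out ⊤ | ==
  [8] u=3 | in ⊤ | out ⊤ | prev 3 | push {1}
  [9] u=2 | in ⊤ | out ⊤ | ==
  [10] u=4 | in ⊤ | out ⊤ | ==
  [11] u=1 | in ⊤ | out ⊤ | ==

Converged values:
  [0] ⊤
  [1] ⊤
  [2] ⊤
  [3] ⊤
  [4] ⊤

⊤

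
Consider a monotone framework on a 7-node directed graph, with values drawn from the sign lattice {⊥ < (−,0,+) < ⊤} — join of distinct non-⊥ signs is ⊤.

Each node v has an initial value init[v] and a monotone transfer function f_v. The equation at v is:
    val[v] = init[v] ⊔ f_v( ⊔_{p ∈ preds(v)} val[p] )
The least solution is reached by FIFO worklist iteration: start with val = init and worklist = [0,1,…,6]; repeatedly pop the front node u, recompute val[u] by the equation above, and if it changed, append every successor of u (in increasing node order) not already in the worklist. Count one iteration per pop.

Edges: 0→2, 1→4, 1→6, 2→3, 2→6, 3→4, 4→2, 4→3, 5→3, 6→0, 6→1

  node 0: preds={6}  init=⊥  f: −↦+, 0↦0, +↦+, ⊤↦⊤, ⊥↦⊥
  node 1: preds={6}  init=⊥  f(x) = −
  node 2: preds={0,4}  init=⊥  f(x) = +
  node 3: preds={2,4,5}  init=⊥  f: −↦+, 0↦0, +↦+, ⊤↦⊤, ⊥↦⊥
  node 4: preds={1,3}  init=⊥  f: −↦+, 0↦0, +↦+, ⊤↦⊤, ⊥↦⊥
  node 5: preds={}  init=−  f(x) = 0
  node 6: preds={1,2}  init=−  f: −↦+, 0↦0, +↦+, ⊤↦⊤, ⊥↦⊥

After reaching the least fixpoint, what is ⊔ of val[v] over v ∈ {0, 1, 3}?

⊤

Iteration log — 12 steps:
  step 1. node 0  ⊔preds=−  new=+  old=⊥  +wl: 
  step 2. node 1  ⊔preds=−  new=−  old=⊥  +wl: 
  step 3. node 2  ⊔preds=+  new=+  old=⊥  +wl: 
  step 4. node 3  ⊔preds=⊤  new=⊤  old=⊥  +wl: 
  step 5. node 4  ⊔preds=⊤  new=⊤  old=⊥  +wl: 2,3
  step 6. node 5  ⊔preds=⊥  new=⊤  old=−  +wl: 
  step 7. node 6  ⊔preds=⊤  new=⊤  old=−  +wl: 0,1
  step 8. node 2  ⊔preds=⊤  new=+  stable
  step 9. node 3  ⊔preds=⊤  new=⊤  stable
  step 10. node 0  ⊔preds=⊤  new=⊤  old=+  +wl: 2
  step 11. node 1  ⊔preds=⊤  new=−  stable
  step 12. node 2  ⊔preds=⊤  new=+  stable

Least fixpoint reached:
  node 0: ⊤
  node 1: −
  node 2: +
  node 3: ⊤
  node 4: ⊤
  node 5: ⊤
  node 6: ⊤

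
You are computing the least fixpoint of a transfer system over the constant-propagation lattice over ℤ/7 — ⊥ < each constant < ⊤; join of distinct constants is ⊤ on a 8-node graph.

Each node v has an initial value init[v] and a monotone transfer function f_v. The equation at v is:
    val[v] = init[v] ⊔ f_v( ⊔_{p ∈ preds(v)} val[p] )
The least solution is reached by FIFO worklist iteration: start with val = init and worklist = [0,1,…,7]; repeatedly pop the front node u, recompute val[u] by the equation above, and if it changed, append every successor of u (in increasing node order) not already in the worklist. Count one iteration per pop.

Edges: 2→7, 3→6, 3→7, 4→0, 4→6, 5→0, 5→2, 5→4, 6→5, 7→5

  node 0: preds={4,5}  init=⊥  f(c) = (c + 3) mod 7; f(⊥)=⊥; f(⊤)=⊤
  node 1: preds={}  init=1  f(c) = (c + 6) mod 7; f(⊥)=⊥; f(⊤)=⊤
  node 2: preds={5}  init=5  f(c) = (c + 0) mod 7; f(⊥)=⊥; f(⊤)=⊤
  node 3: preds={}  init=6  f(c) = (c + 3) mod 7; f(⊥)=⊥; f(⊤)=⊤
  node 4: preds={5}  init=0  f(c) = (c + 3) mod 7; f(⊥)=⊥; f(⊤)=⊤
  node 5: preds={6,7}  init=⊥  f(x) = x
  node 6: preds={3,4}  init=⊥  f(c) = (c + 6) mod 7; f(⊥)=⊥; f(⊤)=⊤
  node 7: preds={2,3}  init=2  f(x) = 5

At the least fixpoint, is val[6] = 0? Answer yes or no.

Trace (17 dequeues):
  [1] u=0 | in 0 | out 3 | prev ⊥ | push {}
  [2] u=1 | in ⊥ | out 1 | ==
  [3] u=2 | in ⊥ | out 5 | ==
  [4] u=3 | in ⊥ | out 6 | ==
  [5] u=4 | in ⊥ | out 0 | ==
  [6] u=5 | in 2 | out 2 | prev ⊥ | push {0,2,4}
  [7] u=6 | in ⊤ | out ⊤ | prev ⊥ | push {5}
  [8] u=7 | in ⊤ | out ⊤ | prev 2 | push {}
  [9] u=0 | in ⊤ | out ⊤ | prev 3 | push {}
  [10] u=2 | in 2 | out ⊤ | prev 5 | push {7}
  [11] u=4 | in 2 | out ⊤ | prev 0 | push {0,6}
  [12] u=5 | in ⊤ | out ⊤ | prev 2 | push {2,4}
  [13] u=7 | in ⊤ | out ⊤ | ==
  [14] u=0 | in ⊤ | out ⊤ | ==
  [15] u=6 | in ⊤ | out ⊤ | ==
  [16] u=2 | in ⊤ | out ⊤ | ==
  [17] u=4 | in ⊤ | out ⊤ | ==

Converged values:
  [0] ⊤
  [1] 1
  [2] ⊤
  [3] 6
  [4] ⊤
  [5] ⊤
  [6] ⊤
  [7] ⊤

no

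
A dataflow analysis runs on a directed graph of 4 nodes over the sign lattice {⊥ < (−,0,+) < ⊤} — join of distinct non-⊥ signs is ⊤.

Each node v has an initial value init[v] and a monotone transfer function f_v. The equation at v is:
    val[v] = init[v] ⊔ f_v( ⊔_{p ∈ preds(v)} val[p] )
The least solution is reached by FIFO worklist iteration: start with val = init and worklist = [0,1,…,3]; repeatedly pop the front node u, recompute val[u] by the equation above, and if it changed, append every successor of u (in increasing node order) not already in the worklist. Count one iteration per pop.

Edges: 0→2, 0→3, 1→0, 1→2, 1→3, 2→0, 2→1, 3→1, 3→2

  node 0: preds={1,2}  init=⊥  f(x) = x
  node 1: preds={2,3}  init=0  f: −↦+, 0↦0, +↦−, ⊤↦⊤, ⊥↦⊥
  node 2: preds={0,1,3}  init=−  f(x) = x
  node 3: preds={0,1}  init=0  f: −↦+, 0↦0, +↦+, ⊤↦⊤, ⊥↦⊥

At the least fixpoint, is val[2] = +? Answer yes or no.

no

Worklist (7 pops):
  #1 pop 0: in=⊤ → ⊤ (was ⊥); enqueue []
  #2 pop 1: in=⊤ → ⊤ (was 0); enqueue [0]
  #3 pop 2: in=⊤ → ⊤ (was −); enqueue [1]
  #4 pop 3: in=⊤ → ⊤ (was 0); enqueue [2]
  #5 pop 0: in=⊤ → ⊤ (no change)
  #6 pop 1: in=⊤ → ⊤ (no change)
  #7 pop 2: in=⊤ → ⊤ (no change)

Fixpoint:
  val[0] = ⊤
  val[1] = ⊤
  val[2] = ⊤
  val[3] = ⊤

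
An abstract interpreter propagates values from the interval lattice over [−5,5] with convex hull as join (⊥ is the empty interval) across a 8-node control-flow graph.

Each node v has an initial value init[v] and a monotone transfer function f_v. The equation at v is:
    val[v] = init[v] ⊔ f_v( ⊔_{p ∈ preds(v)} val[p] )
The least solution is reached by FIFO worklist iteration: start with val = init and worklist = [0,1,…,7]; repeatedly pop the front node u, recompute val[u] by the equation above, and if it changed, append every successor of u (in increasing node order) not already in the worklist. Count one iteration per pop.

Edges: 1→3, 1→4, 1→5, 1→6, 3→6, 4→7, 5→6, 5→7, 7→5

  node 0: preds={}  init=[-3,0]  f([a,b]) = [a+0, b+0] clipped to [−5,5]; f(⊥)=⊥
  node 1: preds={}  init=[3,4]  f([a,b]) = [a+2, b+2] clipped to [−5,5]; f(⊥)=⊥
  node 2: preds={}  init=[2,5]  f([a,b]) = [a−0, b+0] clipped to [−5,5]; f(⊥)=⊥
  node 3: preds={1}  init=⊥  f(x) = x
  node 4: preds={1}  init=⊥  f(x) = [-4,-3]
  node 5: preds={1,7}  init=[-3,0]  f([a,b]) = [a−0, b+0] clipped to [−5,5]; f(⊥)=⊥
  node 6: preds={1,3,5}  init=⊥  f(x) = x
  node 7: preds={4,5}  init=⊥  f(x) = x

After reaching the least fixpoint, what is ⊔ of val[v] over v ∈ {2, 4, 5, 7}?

Trace (11 dequeues):
  [1] u=0 | in ⊥ | out [-3,0] | ==
  [2] u=1 | in ⊥ | out [3,4] | ==
  [3] u=2 | in ⊥ | out [2,5] | ==
  [4] u=3 | in [3,4] | out [3,4] | prev ⊥ | push {}
  [5] u=4 | in [3,4] | out [-4,-3] | prev ⊥ | push {}
  [6] u=5 | in [3,4] | out [-3,4] | prev [-3,0] | push {}
  [7] u=6 | in [-3,4] | out [-3,4] | prev ⊥ | push {}
  [8] u=7 | in [-4,4] | out [-4,4] | prev ⊥ | push {5}
  [9] u=5 | in [-4,4] | out [-4,4] | prev [-3,4] | push {6,7}
  [10] u=6 | in [-4,4] | out [-4,4] | prev [-3,4] | push {}
  [11] u=7 | in [-4,4] | out [-4,4] | ==

Converged values:
  [0] [-3,0]
  [1] [3,4]
  [2] [2,5]
  [3] [3,4]
  [4] [-4,-3]
  [5] [-4,4]
  [6] [-4,4]
  [7] [-4,4]

[-4,5]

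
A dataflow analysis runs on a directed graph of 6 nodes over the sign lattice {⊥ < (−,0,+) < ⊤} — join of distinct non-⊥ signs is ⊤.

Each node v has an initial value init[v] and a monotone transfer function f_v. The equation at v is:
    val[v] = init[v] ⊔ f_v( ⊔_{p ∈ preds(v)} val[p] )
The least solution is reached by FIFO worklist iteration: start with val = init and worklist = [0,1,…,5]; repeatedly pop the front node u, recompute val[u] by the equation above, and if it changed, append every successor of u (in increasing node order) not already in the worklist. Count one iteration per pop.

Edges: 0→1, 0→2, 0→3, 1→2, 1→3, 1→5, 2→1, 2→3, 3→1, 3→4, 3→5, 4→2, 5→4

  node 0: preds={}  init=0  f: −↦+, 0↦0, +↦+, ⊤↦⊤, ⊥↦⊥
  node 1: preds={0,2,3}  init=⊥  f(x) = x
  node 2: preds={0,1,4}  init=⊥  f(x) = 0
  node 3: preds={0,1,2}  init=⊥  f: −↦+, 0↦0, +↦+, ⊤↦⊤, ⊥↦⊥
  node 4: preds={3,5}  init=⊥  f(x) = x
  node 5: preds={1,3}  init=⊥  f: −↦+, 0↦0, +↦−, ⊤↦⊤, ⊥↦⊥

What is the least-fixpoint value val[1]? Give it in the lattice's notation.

Trace (9 dequeues):
  [1] u=0 | in ⊥ | out 0 | ==
  [2] u=1 | in 0 | out 0 | prev ⊥ | push {}
  [3] u=2 | in 0 | out 0 | prev ⊥ | push {1}
  [4] u=3 | in 0 | out 0 | prev ⊥ | push {}
  [5] u=4 | in 0 | out 0 | prev ⊥ | push {2}
  [6] u=5 | in 0 | out 0 | prev ⊥ | push {4}
  [7] u=1 | in 0 | out 0 | ==
  [8] u=2 | in 0 | out 0 | ==
  [9] u=4 | in 0 | out 0 | ==

Converged values:
  [0] 0
  [1] 0
  [2] 0
  [3] 0
  [4] 0
  [5] 0

0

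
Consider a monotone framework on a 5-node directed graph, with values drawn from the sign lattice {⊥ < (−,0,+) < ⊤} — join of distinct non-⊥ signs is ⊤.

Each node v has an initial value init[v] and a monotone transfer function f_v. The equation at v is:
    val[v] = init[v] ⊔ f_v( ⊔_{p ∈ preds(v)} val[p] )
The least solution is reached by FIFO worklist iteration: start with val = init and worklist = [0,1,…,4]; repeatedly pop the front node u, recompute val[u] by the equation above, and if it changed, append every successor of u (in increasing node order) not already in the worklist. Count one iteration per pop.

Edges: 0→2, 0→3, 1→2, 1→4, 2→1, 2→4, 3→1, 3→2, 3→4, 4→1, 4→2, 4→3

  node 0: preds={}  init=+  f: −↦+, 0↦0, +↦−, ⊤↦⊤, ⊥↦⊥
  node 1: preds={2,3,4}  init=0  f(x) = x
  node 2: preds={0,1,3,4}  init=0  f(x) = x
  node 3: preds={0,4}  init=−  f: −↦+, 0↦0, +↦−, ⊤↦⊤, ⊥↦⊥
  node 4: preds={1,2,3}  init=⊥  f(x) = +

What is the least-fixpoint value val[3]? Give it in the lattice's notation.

−

Trace (8 dequeues):
  [1] u=0 | in ⊥ | out + | ==
  [2] u=1 | in ⊤ | out ⊤ | prev 0 | push {}
  [3] u=2 | in ⊤ | out ⊤ | prev 0 | push {1}
  [4] u=3 | in + | out − | ==
  [5] u=4 | in ⊤ | out + | prev ⊥ | push {2,3}
  [6] u=1 | in ⊤ | out ⊤ | ==
  [7] u=2 | in ⊤ | out ⊤ | ==
  [8] u=3 | in + | out − | ==

Converged values:
  [0] +
  [1] ⊤
  [2] ⊤
  [3] −
  [4] +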